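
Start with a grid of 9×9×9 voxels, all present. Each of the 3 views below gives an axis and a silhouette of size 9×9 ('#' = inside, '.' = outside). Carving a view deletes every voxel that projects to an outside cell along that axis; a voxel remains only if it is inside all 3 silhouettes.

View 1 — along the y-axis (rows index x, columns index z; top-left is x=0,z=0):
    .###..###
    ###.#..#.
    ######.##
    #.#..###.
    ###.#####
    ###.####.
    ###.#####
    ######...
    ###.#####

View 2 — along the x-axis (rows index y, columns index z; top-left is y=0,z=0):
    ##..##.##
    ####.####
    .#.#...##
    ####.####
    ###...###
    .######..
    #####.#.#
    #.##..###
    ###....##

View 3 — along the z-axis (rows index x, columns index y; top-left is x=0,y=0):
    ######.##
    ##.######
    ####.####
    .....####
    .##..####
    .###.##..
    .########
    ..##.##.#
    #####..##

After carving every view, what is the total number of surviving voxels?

remaining voxels: 283

initial block: 9^3 = 729
V1 y: intersect with XZ mask (61 set) -- 549 left
V2 x: intersect with YZ mask (56 set) -- 382 left
V3 z: intersect with XY mask (59 set) -- 283 left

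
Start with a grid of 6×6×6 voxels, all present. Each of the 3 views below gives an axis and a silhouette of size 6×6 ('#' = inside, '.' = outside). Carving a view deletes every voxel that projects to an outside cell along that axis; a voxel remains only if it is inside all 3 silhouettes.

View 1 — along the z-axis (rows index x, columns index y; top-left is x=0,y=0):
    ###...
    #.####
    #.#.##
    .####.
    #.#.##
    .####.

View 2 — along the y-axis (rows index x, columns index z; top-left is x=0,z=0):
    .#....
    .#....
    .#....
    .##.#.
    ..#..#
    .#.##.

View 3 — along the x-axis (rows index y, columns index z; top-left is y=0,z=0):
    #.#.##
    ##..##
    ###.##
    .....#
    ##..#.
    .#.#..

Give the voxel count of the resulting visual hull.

initial block: 6^3 = 216
V1 z: intersect with XY mask (24 set) -- 144 left
V2 y: intersect with XZ mask (11 set) -- 44 left
V3 x: intersect with YZ mask (19 set) -- 25 left

|visual hull| = 25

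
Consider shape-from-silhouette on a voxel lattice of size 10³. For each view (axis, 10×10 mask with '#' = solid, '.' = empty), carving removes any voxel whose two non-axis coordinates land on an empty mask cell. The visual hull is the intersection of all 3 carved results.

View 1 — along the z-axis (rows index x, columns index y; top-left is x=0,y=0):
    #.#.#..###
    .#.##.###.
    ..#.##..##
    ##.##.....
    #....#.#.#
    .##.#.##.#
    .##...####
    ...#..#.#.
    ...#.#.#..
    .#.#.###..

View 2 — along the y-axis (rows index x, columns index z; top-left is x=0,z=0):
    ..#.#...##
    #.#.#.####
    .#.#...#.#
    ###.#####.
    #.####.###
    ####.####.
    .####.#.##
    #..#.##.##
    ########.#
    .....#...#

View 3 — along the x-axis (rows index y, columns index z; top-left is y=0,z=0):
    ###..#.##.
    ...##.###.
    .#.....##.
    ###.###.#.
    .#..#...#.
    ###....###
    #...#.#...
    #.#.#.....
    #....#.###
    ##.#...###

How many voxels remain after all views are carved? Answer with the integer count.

full grid |V| = 1000
[1] z-view keeps 48 columns → grid now 480
[2] y-view keeps 63 columns → grid now 295
[3] x-view keeps 47 columns → grid now 142

142 voxels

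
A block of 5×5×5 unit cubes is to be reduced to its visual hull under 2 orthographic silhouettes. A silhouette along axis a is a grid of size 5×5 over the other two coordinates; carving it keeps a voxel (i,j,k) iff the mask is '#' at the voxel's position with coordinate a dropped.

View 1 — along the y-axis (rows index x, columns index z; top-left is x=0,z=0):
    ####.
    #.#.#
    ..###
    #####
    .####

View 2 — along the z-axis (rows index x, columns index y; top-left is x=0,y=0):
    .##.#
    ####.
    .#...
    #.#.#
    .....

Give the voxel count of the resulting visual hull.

start: 5×5×5 = 125 voxels
[1] y-view keeps 19 columns → grid now 95
[2] z-view keeps 11 columns → grid now 42

remaining voxels: 42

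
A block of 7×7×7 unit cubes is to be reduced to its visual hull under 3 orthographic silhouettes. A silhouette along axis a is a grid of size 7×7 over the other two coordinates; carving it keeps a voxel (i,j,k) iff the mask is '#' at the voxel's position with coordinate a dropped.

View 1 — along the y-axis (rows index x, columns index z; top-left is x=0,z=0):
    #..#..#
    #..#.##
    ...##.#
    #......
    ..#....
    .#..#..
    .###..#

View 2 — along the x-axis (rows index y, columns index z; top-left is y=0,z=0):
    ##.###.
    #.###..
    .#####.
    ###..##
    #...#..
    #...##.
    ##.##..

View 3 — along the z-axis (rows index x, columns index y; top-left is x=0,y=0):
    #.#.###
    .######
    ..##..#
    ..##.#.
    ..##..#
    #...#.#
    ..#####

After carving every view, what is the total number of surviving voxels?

start: 7×7×7 = 343 voxels
V1 y: intersect with XZ mask (18 set) -- 126 left
V2 x: intersect with YZ mask (28 set) -- 68 left
V3 z: intersect with XY mask (28 set) -- 41 left

voxel count = 41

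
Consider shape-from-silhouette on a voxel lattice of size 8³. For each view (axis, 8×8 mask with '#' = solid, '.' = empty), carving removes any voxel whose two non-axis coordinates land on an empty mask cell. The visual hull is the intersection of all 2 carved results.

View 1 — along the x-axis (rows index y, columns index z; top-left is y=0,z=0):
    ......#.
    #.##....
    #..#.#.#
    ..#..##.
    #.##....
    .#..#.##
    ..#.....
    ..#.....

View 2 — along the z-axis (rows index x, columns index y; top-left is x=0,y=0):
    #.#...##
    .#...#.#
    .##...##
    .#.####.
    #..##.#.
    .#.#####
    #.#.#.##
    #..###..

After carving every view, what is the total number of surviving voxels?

voxel count = 82

initial block: 8^3 = 512
after view 1 [x-axis, 20 of 64 cells solid] → remaining = 160
after view 2 [z-axis, 35 of 64 cells solid] → remaining = 82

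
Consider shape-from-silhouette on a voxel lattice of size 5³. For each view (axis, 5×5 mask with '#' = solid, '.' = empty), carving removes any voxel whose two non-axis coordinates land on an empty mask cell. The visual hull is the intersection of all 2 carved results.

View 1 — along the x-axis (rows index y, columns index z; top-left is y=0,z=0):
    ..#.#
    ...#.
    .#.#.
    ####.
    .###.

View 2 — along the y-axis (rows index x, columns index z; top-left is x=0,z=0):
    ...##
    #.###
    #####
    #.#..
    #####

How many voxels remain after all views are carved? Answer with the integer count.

initial block: 5^3 = 125
after view 1 [x-axis, 12 of 25 cells solid] → remaining = 60
after view 2 [y-axis, 18 of 25 cells solid] → remaining = 42

|visual hull| = 42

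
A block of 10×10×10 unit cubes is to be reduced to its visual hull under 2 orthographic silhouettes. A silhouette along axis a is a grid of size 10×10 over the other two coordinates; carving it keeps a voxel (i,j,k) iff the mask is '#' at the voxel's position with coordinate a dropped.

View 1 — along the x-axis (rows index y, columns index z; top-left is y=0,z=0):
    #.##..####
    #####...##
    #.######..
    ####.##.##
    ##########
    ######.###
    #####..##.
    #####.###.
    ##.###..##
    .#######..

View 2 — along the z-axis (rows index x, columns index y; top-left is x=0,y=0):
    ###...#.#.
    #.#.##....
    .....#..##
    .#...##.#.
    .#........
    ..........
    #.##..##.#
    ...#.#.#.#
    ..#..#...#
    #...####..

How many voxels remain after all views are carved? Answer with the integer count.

voxel count = 268

full grid |V| = 1000
  1. axis=0 (YZ plane), |mask|=77  ⇒  voxels=770
  2. axis=2 (XY plane), |mask|=35  ⇒  voxels=268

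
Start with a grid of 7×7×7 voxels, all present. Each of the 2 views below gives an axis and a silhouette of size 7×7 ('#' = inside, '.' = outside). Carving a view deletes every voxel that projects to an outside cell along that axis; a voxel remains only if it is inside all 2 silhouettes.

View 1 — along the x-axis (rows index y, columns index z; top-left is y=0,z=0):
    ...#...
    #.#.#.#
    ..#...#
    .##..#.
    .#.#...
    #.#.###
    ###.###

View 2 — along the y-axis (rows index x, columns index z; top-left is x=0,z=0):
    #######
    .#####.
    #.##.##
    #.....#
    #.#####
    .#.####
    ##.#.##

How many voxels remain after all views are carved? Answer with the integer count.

voxel count = 113

before carving: 343 voxels (7×7×7)
carve view 1 (along x, YZ-mask fill 23/49): 161 voxels remain
carve view 2 (along y, XZ-mask fill 35/49): 113 voxels remain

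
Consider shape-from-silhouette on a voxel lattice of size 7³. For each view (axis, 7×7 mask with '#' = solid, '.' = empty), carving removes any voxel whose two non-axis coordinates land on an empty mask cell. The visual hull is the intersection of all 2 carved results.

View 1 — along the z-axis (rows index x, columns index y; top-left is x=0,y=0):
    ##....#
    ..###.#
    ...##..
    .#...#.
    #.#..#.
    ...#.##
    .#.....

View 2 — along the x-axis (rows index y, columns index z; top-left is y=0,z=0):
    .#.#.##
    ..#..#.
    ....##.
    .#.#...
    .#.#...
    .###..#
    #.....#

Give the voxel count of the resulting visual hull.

before carving: 343 voxels (7×7×7)
carve view 1 (along z, XY-mask fill 18/49): 126 voxels remain
carve view 2 (along x, YZ-mask fill 18/49): 46 voxels remain

remaining voxels: 46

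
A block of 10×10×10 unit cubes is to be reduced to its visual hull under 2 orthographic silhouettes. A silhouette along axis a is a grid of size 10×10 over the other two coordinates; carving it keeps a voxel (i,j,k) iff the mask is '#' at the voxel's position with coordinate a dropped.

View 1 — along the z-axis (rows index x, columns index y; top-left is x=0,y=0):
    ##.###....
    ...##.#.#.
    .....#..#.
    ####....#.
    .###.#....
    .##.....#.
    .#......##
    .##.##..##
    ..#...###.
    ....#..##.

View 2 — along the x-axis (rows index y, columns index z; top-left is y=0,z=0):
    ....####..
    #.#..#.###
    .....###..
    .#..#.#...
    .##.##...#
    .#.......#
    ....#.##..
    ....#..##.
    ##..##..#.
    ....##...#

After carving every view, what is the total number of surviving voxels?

before carving: 1000 voxels (10×10×10)
  1. axis=2 (XY plane), |mask|=39  ⇒  voxels=390
  2. axis=0 (YZ plane), |mask|=37  ⇒  voxels=157

voxel count = 157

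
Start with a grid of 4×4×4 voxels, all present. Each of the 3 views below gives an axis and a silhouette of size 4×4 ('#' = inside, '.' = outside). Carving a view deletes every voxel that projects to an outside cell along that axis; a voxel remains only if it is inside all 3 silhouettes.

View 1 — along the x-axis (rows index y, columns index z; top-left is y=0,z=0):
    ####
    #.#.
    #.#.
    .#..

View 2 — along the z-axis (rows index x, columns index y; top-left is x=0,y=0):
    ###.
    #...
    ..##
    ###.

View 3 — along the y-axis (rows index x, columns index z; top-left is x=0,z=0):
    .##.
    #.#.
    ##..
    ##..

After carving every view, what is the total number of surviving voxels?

before carving: 64 voxels (4×4×4)
carve view 1 (along x, YZ-mask fill 9/16): 36 voxels remain
carve view 2 (along z, XY-mask fill 9/16): 23 voxels remain
carve view 3 (along y, XZ-mask fill 8/16): 12 voxels remain

|visual hull| = 12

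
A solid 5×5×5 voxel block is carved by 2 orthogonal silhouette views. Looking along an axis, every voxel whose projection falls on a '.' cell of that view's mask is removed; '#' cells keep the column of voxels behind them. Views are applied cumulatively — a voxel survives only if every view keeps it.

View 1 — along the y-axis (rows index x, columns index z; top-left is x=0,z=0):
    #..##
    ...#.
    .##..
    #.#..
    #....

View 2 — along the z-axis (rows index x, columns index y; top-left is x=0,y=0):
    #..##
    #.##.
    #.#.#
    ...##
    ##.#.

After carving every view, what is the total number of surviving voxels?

remaining voxels: 25

full grid |V| = 125
step 1: project along y, AND mask (9/25) → |grid| = 45
step 2: project along z, AND mask (14/25) → |grid| = 25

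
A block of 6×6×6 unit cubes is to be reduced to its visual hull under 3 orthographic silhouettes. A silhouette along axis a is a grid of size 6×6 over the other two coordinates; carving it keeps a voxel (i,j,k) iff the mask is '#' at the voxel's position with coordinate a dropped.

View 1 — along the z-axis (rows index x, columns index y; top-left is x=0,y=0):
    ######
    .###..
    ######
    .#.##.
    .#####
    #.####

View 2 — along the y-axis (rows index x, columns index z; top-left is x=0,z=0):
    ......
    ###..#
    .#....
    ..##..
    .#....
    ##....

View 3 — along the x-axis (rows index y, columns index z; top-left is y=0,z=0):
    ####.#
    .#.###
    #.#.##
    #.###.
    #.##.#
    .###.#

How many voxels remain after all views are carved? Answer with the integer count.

before carving: 216 voxels (6×6×6)
V1 z: intersect with XY mask (28 set) -- 168 left
V2 y: intersect with XZ mask (10 set) -- 39 left
V3 x: intersect with YZ mask (25 set) -- 23 left

voxel count = 23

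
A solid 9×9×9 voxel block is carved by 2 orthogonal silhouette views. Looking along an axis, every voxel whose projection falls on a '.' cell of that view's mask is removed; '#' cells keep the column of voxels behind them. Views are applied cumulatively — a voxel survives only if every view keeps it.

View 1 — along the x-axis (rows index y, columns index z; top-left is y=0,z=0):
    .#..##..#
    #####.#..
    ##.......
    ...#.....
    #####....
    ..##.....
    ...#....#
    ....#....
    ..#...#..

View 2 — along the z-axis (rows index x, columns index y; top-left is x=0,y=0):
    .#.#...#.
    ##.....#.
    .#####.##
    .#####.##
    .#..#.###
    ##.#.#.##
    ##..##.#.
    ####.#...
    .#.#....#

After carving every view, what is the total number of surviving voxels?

before carving: 729 voxels (9×9×9)
  1. axis=0 (YZ plane), |mask|=25  ⇒  voxels=225
  2. axis=2 (XY plane), |mask|=44  ⇒  voxels=131

131 voxels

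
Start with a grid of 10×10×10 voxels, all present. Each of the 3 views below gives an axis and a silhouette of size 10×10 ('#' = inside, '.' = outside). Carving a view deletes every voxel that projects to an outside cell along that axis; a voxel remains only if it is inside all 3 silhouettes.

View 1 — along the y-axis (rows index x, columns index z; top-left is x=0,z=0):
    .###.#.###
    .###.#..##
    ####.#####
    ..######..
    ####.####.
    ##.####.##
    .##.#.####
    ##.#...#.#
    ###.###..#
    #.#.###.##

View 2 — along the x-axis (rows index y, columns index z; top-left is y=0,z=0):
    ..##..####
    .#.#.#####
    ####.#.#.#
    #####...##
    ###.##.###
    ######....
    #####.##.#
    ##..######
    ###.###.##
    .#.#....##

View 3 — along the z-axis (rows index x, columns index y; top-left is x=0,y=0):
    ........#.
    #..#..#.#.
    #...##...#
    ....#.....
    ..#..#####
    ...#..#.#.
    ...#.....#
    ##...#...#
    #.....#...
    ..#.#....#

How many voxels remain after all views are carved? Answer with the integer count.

full grid |V| = 1000
step 1: project along y, AND mask (70/100) → |grid| = 700
step 2: project along x, AND mask (69/100) → |grid| = 489
step 3: project along z, AND mask (30/100) → |grid| = 142

142 voxels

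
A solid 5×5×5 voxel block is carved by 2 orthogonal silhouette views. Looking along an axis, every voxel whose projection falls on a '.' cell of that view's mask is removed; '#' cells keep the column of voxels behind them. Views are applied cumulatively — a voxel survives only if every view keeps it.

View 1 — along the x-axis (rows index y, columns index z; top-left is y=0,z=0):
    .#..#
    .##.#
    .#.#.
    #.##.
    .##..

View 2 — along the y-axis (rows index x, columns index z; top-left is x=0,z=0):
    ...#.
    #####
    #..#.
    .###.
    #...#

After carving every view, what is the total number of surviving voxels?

start: 5×5×5 = 125 voxels
carve view 1 (along x, YZ-mask fill 12/25): 60 voxels remain
carve view 2 (along y, XZ-mask fill 13/25): 29 voxels remain

remaining voxels: 29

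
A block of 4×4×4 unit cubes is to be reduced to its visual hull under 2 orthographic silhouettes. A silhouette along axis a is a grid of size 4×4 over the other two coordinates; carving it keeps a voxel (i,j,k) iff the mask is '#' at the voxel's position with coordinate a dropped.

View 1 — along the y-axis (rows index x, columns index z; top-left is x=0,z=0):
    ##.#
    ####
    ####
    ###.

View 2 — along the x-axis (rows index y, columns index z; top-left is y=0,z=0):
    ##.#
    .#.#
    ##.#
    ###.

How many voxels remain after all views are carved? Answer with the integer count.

before carving: 64 voxels (4×4×4)
V1 y: intersect with XZ mask (14 set) -- 56 left
V2 x: intersect with YZ mask (11 set) -- 40 left

voxel count = 40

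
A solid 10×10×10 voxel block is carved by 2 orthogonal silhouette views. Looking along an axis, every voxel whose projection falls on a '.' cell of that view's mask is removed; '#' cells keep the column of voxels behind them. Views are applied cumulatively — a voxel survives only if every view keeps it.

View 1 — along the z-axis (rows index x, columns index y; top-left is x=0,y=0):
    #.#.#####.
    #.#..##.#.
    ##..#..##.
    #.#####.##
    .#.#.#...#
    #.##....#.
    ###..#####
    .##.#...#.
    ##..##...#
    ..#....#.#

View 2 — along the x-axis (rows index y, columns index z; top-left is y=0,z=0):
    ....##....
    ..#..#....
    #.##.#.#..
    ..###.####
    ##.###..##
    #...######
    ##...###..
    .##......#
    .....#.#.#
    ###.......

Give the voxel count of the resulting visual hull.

|visual hull| = 225

initial block: 10^3 = 1000
step 1: project along z, AND mask (53/100) → |grid| = 530
step 2: project along x, AND mask (44/100) → |grid| = 225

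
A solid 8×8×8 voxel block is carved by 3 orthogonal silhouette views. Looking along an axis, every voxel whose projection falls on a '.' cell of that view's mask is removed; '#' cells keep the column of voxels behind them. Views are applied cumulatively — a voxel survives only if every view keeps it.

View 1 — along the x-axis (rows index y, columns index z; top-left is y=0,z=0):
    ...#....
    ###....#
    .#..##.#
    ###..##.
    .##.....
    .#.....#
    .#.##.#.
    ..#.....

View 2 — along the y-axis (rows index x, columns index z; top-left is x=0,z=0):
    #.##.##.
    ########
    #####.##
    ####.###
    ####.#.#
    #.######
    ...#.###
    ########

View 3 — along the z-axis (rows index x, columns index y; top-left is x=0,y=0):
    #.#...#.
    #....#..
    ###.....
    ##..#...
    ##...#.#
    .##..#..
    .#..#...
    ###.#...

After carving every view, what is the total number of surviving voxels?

remaining voxels: 49

start: 8×8×8 = 512 voxels
  1. axis=0 (YZ plane), |mask|=23  ⇒  voxels=184
  2. axis=1 (XZ plane), |mask|=52  ⇒  voxels=145
  3. axis=2 (XY plane), |mask|=24  ⇒  voxels=49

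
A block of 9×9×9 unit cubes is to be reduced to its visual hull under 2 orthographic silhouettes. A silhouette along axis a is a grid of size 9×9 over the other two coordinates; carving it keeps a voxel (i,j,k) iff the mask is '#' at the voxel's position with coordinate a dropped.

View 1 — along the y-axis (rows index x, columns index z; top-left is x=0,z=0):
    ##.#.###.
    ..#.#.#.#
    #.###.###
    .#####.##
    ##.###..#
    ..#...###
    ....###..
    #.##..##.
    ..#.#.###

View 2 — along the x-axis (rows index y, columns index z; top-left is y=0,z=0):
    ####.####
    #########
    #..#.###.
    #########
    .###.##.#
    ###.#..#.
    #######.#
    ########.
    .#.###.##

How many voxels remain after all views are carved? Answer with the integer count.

initial block: 9^3 = 729
  1. axis=1 (XZ plane), |mask|=47  ⇒  voxels=423
  2. axis=0 (YZ plane), |mask|=64  ⇒  voxels=329

remaining voxels: 329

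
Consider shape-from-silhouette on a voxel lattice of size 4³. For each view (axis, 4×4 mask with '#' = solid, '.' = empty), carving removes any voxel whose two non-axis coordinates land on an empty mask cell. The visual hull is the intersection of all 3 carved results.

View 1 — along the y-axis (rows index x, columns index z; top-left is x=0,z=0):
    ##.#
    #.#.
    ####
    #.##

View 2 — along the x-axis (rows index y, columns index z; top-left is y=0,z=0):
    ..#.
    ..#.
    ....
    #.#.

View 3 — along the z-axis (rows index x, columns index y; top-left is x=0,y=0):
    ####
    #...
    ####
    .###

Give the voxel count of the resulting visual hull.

start: 4×4×4 = 64 voxels
V1 y: intersect with XZ mask (12 set) -- 48 left
V2 x: intersect with YZ mask (4 set) -- 13 left
V3 z: intersect with XY mask (12 set) -- 9 left

voxel count = 9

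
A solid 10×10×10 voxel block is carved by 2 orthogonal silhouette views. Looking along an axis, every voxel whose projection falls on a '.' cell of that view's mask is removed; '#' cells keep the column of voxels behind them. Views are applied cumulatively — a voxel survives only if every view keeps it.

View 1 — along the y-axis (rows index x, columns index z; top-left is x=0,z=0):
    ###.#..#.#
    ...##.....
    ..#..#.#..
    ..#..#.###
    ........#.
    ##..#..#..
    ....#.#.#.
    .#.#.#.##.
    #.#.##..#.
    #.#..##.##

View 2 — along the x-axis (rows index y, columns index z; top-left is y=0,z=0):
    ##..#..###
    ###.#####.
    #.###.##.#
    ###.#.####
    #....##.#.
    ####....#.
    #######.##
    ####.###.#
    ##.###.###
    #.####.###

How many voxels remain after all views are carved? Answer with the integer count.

|visual hull| = 289

before carving: 1000 voxels (10×10×10)
step 1: project along y, AND mask (40/100) → |grid| = 400
step 2: project along x, AND mask (71/100) → |grid| = 289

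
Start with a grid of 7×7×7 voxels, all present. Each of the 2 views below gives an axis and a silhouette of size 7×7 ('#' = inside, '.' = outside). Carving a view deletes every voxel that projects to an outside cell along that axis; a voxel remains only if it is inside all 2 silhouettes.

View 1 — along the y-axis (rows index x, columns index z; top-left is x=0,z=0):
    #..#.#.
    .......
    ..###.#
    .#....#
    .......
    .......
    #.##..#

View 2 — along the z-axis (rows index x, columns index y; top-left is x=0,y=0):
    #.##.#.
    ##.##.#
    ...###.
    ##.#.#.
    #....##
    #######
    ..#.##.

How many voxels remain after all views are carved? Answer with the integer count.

remaining voxels: 44

full grid |V| = 343
V1 y: intersect with XZ mask (13 set) -- 91 left
V2 z: intersect with XY mask (29 set) -- 44 left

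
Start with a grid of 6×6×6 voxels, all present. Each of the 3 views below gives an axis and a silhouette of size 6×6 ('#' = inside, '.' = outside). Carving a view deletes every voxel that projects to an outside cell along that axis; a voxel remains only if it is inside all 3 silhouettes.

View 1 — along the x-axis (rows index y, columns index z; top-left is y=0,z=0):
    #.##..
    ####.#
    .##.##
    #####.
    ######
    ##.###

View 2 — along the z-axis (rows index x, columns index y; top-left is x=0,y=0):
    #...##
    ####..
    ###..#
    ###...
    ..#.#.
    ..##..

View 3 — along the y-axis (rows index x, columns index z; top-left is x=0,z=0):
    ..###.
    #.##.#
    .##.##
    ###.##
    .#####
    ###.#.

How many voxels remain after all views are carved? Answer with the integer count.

remaining voxels: 56

full grid |V| = 216
V1 x: intersect with YZ mask (28 set) -- 168 left
V2 z: intersect with XY mask (18 set) -- 79 left
V3 y: intersect with XZ mask (25 set) -- 56 left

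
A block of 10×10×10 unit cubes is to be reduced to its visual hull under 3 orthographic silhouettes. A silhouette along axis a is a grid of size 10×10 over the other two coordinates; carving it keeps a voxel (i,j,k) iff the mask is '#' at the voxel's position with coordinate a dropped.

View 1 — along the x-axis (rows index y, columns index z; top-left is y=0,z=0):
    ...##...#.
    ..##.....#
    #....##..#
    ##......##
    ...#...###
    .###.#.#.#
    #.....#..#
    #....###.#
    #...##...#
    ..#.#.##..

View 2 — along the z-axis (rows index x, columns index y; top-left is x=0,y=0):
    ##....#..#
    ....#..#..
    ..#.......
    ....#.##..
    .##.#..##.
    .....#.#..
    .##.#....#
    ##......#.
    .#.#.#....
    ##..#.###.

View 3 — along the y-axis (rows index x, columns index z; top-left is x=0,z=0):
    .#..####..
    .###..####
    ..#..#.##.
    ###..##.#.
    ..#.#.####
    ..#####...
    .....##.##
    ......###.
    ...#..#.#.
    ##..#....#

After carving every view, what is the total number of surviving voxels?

start: 10×10×10 = 1000 voxels
V1 x: intersect with YZ mask (40 set) -- 400 left
V2 z: intersect with XY mask (33 set) -- 129 left
V3 y: intersect with XZ mask (47 set) -- 57 left

|visual hull| = 57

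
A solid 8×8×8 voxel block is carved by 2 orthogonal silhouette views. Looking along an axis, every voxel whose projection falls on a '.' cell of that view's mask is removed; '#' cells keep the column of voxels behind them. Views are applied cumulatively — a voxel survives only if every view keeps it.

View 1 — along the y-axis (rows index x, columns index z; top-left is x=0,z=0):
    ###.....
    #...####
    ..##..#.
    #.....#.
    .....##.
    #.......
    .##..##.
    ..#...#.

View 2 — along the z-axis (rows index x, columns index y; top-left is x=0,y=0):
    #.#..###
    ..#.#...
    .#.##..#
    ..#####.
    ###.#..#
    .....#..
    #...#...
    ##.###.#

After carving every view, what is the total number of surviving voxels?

start: 8×8×8 = 512 voxels
after view 1 [y-axis, 22 of 64 cells solid] → remaining = 176
after view 2 [z-axis, 30 of 64 cells solid] → remaining = 78

remaining voxels: 78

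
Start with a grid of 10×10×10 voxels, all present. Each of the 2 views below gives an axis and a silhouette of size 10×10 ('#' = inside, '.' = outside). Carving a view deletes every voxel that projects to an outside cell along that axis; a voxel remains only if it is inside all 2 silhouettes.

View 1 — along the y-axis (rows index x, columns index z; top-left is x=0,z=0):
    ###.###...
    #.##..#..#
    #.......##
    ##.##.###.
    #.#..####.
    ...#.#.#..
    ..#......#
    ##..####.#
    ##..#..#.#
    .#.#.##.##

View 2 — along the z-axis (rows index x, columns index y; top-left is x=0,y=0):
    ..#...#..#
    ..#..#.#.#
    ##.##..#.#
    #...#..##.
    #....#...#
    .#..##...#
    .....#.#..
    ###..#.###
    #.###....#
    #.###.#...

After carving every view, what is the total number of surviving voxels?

initial block: 10^3 = 1000
  1. axis=1 (XZ plane), |mask|=50  ⇒  voxels=500
  2. axis=2 (XY plane), |mask|=43  ⇒  voxels=222

remaining voxels: 222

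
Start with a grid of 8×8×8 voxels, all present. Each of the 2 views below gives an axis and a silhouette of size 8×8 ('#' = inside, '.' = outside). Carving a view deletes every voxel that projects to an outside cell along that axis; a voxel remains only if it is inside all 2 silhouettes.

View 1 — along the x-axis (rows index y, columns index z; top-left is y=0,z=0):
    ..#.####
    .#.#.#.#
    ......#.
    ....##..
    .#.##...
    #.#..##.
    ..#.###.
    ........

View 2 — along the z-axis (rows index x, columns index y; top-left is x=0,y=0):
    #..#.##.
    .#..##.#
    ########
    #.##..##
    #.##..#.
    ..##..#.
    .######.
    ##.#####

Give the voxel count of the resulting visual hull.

|visual hull| = 120

start: 8×8×8 = 512 voxels
  1. axis=0 (YZ plane), |mask|=23  ⇒  voxels=184
  2. axis=2 (XY plane), |mask|=41  ⇒  voxels=120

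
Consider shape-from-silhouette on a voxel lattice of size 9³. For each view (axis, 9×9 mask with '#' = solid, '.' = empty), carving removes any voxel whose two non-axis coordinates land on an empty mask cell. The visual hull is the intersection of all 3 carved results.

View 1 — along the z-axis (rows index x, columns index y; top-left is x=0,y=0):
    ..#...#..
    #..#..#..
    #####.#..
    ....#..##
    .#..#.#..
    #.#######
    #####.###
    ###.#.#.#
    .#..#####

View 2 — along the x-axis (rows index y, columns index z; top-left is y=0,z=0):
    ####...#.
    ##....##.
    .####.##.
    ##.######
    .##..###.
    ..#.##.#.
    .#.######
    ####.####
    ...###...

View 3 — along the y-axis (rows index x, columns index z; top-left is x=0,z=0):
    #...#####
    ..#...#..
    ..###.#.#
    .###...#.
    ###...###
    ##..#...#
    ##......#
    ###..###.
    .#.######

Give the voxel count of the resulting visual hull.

voxel count = 127

full grid |V| = 729
carve view 1 (along z, XY-mask fill 45/81): 405 voxels remain
carve view 2 (along x, YZ-mask fill 50/81): 253 voxels remain
carve view 3 (along y, XZ-mask fill 43/81): 127 voxels remain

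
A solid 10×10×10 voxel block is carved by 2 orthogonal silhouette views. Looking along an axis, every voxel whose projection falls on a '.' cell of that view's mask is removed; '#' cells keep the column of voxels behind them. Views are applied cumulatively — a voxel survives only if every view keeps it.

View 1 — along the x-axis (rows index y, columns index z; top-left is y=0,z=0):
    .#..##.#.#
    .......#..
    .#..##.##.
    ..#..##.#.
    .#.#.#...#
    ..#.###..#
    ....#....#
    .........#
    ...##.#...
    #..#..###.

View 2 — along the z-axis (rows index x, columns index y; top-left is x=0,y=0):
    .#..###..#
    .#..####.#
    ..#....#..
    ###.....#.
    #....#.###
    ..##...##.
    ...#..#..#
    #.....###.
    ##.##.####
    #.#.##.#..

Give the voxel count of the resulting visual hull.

before carving: 1000 voxels (10×10×10)
  1. axis=0 (YZ plane), |mask|=35  ⇒  voxels=350
  2. axis=2 (XY plane), |mask|=46  ⇒  voxels=154

remaining voxels: 154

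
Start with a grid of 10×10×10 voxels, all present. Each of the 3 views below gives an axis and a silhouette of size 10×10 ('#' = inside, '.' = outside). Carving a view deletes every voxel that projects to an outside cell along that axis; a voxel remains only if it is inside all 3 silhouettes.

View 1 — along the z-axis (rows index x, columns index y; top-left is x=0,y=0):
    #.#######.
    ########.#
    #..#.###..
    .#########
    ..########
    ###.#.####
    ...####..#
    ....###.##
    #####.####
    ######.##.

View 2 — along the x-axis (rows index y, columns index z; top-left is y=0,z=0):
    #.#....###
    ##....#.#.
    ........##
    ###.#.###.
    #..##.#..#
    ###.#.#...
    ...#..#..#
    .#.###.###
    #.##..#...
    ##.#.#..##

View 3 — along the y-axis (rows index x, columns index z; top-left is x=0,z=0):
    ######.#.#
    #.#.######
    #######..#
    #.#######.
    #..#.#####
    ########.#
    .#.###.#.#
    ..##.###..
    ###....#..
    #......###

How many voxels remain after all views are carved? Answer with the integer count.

before carving: 1000 voxels (10×10×10)
[1] z-view keeps 74 columns → grid now 740
[2] x-view keeps 48 columns → grid now 358
[3] y-view keeps 67 columns → grid now 236

|visual hull| = 236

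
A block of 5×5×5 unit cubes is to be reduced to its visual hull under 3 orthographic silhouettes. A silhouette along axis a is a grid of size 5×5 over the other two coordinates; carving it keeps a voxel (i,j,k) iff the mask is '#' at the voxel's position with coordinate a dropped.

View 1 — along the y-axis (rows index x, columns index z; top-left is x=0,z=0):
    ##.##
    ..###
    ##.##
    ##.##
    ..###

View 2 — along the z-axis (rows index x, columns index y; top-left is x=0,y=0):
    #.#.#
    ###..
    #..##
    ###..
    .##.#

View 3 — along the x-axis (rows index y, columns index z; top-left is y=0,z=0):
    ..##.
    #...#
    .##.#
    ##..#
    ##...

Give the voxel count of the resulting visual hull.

|visual hull| = 24

initial block: 5^3 = 125
step 1: project along y, AND mask (18/25) → |grid| = 90
step 2: project along z, AND mask (15/25) → |grid| = 54
step 3: project along x, AND mask (12/25) → |grid| = 24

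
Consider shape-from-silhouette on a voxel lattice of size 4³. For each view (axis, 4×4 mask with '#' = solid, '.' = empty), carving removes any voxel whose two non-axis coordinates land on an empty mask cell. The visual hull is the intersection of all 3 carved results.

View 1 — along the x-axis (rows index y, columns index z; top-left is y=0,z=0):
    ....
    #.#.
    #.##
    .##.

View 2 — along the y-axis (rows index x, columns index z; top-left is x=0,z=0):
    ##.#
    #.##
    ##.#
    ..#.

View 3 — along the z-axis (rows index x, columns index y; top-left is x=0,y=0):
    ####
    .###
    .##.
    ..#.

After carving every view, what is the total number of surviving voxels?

before carving: 64 voxels (4×4×4)
  1. axis=0 (YZ plane), |mask|=7  ⇒  voxels=28
  2. axis=1 (XZ plane), |mask|=10  ⇒  voxels=17
  3. axis=2 (XY plane), |mask|=10  ⇒  voxels=14

remaining voxels: 14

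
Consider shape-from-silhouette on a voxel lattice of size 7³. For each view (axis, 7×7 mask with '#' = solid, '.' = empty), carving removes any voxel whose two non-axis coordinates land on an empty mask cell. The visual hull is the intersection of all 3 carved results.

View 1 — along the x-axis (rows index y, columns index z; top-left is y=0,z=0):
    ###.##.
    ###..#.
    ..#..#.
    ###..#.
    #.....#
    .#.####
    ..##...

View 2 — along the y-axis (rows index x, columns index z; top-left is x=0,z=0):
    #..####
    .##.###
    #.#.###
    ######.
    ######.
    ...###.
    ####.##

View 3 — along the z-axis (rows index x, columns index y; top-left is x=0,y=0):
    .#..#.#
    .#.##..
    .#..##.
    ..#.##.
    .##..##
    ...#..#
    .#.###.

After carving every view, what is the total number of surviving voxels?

initial block: 7^3 = 343
step 1: project along x, AND mask (24/49) → |grid| = 168
step 2: project along y, AND mask (36/49) → |grid| = 126
step 3: project along z, AND mask (22/49) → |grid| = 55

55 voxels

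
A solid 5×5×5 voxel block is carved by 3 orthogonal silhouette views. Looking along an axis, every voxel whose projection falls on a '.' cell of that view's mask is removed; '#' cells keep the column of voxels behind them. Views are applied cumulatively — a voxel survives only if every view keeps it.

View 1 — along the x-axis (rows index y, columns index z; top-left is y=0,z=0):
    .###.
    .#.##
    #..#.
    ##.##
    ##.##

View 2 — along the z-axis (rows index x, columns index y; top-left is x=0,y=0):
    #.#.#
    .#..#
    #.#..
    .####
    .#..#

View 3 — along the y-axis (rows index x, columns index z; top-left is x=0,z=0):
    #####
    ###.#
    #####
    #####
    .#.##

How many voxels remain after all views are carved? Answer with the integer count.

38 voxels

initial block: 5^3 = 125
carve view 1 (along x, YZ-mask fill 16/25): 80 voxels remain
carve view 2 (along z, XY-mask fill 13/25): 41 voxels remain
carve view 3 (along y, XZ-mask fill 22/25): 38 voxels remain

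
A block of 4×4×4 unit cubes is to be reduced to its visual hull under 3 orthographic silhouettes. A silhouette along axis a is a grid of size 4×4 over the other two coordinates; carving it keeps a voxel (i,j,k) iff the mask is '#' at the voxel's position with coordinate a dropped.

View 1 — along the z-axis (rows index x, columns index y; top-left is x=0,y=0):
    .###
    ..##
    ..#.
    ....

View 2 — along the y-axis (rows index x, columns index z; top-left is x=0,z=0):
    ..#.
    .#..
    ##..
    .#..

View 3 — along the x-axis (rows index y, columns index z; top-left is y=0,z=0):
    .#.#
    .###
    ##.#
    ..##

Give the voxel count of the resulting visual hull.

before carving: 64 voxels (4×4×4)
  1. axis=2 (XY plane), |mask|=6  ⇒  voxels=24
  2. axis=1 (XZ plane), |mask|=5  ⇒  voxels=7
  3. axis=0 (YZ plane), |mask|=10  ⇒  voxels=5

|visual hull| = 5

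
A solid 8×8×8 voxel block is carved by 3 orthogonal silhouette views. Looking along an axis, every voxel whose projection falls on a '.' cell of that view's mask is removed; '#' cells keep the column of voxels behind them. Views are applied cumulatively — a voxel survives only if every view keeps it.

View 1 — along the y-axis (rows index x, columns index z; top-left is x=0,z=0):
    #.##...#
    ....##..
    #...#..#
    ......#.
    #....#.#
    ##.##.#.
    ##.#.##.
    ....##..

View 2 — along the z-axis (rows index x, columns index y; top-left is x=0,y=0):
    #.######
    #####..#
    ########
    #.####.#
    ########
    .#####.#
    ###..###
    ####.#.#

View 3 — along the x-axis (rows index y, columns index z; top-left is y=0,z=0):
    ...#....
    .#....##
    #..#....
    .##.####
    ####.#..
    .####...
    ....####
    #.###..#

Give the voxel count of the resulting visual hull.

remaining voxels: 72

full grid |V| = 512
after view 1 [y-axis, 25 of 64 cells solid] → remaining = 200
after view 2 [z-axis, 53 of 64 cells solid] → remaining = 166
after view 3 [x-axis, 30 of 64 cells solid] → remaining = 72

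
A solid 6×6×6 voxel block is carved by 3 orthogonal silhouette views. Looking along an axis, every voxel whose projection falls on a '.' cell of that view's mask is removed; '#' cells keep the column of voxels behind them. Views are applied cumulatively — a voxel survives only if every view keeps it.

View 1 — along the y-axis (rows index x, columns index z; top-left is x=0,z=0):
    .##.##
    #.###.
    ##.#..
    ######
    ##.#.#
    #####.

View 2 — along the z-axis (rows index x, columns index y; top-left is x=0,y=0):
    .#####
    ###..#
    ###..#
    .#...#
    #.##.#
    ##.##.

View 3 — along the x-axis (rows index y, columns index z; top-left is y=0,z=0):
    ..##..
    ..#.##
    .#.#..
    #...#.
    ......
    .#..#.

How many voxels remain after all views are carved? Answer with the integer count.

|visual hull| = 33

before carving: 216 voxels (6×6×6)
carve view 1 (along y, XZ-mask fill 26/36): 156 voxels remain
carve view 2 (along z, XY-mask fill 23/36): 96 voxels remain
carve view 3 (along x, YZ-mask fill 11/36): 33 voxels remain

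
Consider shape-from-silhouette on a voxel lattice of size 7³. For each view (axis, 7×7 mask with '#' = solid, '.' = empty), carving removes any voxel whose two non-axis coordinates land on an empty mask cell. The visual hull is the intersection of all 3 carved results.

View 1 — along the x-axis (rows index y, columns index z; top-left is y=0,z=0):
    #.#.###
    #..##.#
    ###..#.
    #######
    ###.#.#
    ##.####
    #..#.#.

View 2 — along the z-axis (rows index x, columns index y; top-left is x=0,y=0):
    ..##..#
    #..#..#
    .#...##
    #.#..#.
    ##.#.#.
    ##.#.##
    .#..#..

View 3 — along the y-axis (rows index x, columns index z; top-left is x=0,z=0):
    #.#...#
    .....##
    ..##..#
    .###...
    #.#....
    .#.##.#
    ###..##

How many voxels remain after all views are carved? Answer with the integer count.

start: 7×7×7 = 343 voxels
  1. axis=0 (YZ plane), |mask|=34  ⇒  voxels=238
  2. axis=2 (XY plane), |mask|=23  ⇒  voxels=113
  3. axis=1 (XZ plane), |mask|=22  ⇒  voxels=47

voxel count = 47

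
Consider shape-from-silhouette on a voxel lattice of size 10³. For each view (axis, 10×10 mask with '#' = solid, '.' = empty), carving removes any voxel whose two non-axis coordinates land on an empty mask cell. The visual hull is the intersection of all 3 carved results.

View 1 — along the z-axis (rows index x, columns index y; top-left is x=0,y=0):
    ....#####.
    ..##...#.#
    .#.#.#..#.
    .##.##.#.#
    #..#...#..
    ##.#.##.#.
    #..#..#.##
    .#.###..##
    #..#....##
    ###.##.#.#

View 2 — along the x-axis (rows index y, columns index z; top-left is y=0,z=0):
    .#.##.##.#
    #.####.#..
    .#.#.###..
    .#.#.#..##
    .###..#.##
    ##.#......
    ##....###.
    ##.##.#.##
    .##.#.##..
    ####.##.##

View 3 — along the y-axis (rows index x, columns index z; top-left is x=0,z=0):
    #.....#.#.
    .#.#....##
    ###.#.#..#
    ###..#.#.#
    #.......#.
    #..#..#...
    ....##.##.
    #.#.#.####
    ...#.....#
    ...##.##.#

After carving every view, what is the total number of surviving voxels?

initial block: 10^3 = 1000
[1] z-view keeps 50 columns → grid now 500
[2] x-view keeps 56 columns → grid now 280
[3] y-view keeps 42 columns → grid now 126

|visual hull| = 126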